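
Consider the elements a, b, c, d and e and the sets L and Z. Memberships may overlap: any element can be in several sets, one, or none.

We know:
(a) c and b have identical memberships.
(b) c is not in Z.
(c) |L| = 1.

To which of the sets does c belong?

c: none

From (b): c ∉ Z.
(a): b matches c: b ∉ Z.
Suppose c ∈ L: no assignment then satisfies all the clues, so c ∉ L.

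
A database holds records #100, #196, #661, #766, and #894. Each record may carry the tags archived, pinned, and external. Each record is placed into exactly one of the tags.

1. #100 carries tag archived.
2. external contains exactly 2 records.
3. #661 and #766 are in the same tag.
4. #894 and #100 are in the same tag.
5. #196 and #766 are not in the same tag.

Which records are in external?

external = {#661, #766}

From (1): #100 ∈ archived.
(4): #894 matches #100: #894 ∈ archived.
Suppose #196 ∈ external: no assignment then satisfies all the clues, so #196 ∉ external.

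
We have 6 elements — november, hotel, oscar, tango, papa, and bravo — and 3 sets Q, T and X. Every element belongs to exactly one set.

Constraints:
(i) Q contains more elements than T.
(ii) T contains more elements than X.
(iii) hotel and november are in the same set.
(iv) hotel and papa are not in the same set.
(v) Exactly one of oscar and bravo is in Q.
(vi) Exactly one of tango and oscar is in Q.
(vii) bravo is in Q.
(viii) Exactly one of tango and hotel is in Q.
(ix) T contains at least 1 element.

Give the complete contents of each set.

Q = {bravo, papa, tango}; T = {hotel, november}; X = {oscar}

From (vii): bravo ∈ Q.
(v) (exactly one): oscar ∉ Q.
(vi) (exactly one): tango ∈ Q.
(viii) (exactly one): hotel ∉ Q.
(iii): november matches hotel: november ∉ Q.
Suppose november ∉ T: no assignment then satisfies all the clues, so november ∈ T.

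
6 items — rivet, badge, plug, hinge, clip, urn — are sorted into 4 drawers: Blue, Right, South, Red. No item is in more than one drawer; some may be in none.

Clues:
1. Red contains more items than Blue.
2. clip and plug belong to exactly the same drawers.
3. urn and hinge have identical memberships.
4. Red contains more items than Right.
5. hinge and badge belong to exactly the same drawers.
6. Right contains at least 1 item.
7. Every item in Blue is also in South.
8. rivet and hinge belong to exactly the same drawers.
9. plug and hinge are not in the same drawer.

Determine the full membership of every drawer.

Blue = {}; Right = {clip, plug}; South = {}; Red = {badge, hinge, rivet, urn}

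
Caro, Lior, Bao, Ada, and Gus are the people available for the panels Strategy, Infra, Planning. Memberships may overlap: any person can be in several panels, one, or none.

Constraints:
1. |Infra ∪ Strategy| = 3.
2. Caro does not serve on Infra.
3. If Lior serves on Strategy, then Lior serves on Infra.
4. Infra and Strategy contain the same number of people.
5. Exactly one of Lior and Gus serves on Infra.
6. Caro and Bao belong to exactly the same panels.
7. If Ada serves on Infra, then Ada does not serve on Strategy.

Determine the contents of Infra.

Infra = {Ada, Lior}

From (2): Caro ∉ Infra.
(6): Bao matches Caro: Bao ∉ Infra.
Suppose Lior ∉ Infra: no assignment then satisfies all the clues, so Lior ∈ Infra.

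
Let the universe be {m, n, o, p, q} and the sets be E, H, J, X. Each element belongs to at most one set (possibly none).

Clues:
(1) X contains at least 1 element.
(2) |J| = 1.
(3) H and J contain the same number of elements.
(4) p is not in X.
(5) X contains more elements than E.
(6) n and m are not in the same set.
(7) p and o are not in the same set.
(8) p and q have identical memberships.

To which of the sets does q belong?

q: none

From (4): p ∉ X.
(8): q matches p: q ∉ X.
Suppose q ∈ E: no assignment then satisfies all the clues, so q ∉ E.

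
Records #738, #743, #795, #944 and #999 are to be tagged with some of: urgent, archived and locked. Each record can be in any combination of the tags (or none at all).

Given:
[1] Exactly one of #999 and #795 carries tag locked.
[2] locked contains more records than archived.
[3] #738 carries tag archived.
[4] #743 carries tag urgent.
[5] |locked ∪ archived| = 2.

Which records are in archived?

From (3): #738 ∈ archived.
From (4): #743 ∈ urgent.
Suppose #743 ∈ archived: no assignment then satisfies all the clues, so #743 ∉ archived.

archived = {#738}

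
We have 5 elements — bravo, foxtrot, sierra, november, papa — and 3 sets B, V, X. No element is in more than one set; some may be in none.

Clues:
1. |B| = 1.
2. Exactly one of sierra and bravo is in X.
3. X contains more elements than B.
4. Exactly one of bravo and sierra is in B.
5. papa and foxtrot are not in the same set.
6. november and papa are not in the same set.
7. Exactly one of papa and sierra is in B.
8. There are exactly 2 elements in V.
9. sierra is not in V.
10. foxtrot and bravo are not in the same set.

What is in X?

X = {bravo, papa}

From (9): sierra ∉ V.
Suppose bravo ∉ X: no assignment then satisfies all the clues, so bravo ∈ X.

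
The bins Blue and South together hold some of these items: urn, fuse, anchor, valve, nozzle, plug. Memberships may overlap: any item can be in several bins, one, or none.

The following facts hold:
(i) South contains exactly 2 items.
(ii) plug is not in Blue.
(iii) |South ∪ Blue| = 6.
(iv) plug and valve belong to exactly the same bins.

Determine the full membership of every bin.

From (ii): plug ∉ Blue.
(iv): valve matches plug: valve ∉ Blue.
Suppose urn ∉ Blue: no assignment then satisfies all the clues, so urn ∈ Blue.

Blue = {anchor, fuse, nozzle, urn}; South = {plug, valve}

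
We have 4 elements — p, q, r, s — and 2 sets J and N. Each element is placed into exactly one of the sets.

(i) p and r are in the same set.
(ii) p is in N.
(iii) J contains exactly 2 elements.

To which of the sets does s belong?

s: J

From (ii): p ∈ N.
(i): r matches p: r ∉ J.
(i): r matches p: r ∈ N.
(iii): only 2 candidates remain for J, so all are in.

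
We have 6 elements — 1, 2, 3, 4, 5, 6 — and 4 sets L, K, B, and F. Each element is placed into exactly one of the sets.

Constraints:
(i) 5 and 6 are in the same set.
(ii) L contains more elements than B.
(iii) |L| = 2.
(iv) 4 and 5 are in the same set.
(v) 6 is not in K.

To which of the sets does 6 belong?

6: F

From (v): 6 ∉ K.
(i): 5 matches 6: 5 ∉ K.
(iv): 4 matches 5: 4 ∉ K.
Suppose 6 ∈ L: no assignment then satisfies all the clues, so 6 ∉ L.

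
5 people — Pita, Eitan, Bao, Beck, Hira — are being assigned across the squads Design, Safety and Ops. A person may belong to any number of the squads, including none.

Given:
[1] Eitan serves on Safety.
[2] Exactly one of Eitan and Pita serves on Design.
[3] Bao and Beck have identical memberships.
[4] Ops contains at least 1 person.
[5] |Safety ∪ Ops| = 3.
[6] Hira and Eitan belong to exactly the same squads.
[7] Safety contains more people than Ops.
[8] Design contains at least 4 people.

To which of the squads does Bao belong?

From (1): Eitan ∈ Safety.
(6): Hira matches Eitan: Hira ∈ Safety.
Suppose Bao ∉ Design: no assignment then satisfies all the clues, so Bao ∈ Design.

Bao: Design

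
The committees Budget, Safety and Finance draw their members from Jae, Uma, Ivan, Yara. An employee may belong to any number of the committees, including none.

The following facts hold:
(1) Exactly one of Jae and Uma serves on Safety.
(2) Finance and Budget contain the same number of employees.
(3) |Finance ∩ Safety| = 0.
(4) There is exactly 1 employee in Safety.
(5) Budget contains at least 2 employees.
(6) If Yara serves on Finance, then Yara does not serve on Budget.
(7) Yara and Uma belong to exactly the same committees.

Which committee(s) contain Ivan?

Ivan: Budget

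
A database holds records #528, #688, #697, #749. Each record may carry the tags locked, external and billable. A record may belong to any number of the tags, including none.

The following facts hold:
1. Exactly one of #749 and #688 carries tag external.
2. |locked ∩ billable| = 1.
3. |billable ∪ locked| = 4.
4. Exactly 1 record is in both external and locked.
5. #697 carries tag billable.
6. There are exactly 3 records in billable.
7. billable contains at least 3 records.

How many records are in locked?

2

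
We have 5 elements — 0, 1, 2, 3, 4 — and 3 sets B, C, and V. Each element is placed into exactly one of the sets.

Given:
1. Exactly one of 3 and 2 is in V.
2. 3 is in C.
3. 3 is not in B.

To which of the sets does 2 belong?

2: V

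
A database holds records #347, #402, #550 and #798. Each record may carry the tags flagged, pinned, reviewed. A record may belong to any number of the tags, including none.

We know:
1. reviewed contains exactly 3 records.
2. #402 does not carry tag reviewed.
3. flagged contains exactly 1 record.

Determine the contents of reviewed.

reviewed = {#347, #550, #798}

From (2): #402 ∉ reviewed.
(1): only 3 candidates remain for reviewed, so all are in.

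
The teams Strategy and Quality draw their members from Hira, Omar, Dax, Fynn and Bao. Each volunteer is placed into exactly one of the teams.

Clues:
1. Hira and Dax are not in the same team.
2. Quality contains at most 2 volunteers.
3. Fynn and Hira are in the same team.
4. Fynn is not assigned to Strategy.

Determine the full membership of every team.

From (4): Fynn ∉ Strategy.
(3): Hira matches Fynn: Hira ∉ Strategy.
Only one team left: Hira ∈ Quality.
Only one team left: Fynn ∈ Quality.
(1): Dax ∉ Quality.
(2): Quality already has 2, so the rest are out.
Only one team left: Omar ∈ Strategy.
Only one team left: Dax ∈ Strategy.
Only one team left: Bao ∈ Strategy.

Strategy = {Bao, Dax, Omar}; Quality = {Fynn, Hira}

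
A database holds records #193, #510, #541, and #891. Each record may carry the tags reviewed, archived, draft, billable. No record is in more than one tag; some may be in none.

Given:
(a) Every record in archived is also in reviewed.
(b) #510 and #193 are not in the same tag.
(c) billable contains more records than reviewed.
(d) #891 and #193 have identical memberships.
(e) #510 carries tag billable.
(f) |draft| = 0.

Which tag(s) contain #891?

#891: none

From (e): #510 ∈ billable.
(b): #193 ∉ billable.
(d): #891 matches #193: #891 ∉ billable.
(f): draft already has 0, so the rest are out.
Suppose #891 ∈ reviewed: no assignment then satisfies all the clues, so #891 ∉ reviewed.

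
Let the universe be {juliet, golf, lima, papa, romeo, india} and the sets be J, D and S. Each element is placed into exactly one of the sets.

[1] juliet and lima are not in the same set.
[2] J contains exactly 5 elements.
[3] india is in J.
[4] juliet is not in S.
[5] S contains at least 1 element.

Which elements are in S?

From (3): india ∈ J.
From (4): juliet ∉ S.
Suppose golf ∈ S: no assignment then satisfies all the clues, so golf ∉ S.

S = {lima}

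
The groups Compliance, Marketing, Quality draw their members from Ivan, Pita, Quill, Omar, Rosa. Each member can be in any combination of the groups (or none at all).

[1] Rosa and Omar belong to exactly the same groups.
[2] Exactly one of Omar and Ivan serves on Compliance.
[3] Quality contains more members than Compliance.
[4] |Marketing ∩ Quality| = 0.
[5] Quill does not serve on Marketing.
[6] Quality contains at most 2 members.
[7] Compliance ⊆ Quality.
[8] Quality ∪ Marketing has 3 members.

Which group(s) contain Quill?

Quill: Quality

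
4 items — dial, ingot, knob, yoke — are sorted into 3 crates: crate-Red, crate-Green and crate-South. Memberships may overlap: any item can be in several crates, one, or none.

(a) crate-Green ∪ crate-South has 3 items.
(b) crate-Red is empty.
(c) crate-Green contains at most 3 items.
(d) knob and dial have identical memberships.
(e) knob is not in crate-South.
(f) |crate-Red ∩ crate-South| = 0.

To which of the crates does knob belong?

knob: crate-Green

From (e): knob ∉ crate-South.
(b): crate-Red already has 0, so the rest are out.
(d): dial matches knob: dial ∉ crate-South.
Suppose knob ∉ crate-Green: no assignment then satisfies all the clues, so knob ∈ crate-Green.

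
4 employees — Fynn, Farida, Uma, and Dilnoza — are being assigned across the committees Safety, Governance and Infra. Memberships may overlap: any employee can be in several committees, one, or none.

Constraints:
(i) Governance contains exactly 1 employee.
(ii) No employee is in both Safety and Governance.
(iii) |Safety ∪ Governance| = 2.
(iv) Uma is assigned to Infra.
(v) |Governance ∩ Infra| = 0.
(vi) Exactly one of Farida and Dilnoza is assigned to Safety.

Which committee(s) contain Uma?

Uma: Infra

From (iv): Uma ∈ Infra.
Suppose Uma ∈ Safety: no assignment then satisfies all the clues, so Uma ∉ Safety.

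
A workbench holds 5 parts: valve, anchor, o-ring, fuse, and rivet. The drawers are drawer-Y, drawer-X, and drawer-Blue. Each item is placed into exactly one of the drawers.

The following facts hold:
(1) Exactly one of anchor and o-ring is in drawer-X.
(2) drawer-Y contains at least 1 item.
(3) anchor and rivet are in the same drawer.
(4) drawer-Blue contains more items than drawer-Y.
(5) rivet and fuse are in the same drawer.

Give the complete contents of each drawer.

drawer-Y = {valve}; drawer-X = {o-ring}; drawer-Blue = {anchor, fuse, rivet}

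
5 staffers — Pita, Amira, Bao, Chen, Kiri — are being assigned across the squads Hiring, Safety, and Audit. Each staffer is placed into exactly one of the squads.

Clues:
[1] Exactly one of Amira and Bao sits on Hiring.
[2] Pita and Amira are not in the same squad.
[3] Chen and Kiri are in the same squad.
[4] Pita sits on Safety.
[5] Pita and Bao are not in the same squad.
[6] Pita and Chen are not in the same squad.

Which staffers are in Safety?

From (4): Pita ∈ Safety.
(2): Amira ∉ Safety.
(5): Bao ∉ Safety.
(6): Chen ∉ Safety.
(3): Kiri matches Chen: Kiri ∉ Safety.

Safety = {Pita}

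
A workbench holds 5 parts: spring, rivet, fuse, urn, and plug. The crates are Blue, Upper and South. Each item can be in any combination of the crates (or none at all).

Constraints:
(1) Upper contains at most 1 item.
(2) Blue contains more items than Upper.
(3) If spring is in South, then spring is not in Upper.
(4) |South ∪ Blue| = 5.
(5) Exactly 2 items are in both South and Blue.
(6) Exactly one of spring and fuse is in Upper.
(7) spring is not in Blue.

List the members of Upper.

From (7): spring ∉ Blue.
Suppose spring ∈ Upper: no assignment then satisfies all the clues, so spring ∉ Upper.

Upper = {fuse}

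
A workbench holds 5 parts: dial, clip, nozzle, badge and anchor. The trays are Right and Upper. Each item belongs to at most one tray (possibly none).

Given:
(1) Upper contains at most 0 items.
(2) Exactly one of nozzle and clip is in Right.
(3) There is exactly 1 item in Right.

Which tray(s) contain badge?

badge: none

(1): Upper already has 0, so the rest are out.
Suppose badge ∈ Right: no assignment then satisfies all the clues, so badge ∉ Right.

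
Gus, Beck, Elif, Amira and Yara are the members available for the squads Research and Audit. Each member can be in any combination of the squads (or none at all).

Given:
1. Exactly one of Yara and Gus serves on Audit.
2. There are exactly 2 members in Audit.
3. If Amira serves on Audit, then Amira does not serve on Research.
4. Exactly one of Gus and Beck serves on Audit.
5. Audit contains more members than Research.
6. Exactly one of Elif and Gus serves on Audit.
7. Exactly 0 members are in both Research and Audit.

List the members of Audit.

Audit = {Amira, Gus}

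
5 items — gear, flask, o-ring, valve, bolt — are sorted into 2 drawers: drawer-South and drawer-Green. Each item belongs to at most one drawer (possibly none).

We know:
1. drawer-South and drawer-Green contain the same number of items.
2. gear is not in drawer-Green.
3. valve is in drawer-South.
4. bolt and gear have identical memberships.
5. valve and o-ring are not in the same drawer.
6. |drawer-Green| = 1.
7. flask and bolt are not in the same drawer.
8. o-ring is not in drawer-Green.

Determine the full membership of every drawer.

drawer-South = {valve}; drawer-Green = {flask}

From (2): gear ∉ drawer-Green.
From (3): valve ∈ drawer-South.
From (8): o-ring ∉ drawer-Green.
(4): bolt matches gear: bolt ∉ drawer-Green.
(5): o-ring ∉ drawer-South.
(6): only 1 candidates remain for drawer-Green, so all are in.
Suppose gear ∈ drawer-South: no assignment then satisfies all the clues, so gear ∉ drawer-South.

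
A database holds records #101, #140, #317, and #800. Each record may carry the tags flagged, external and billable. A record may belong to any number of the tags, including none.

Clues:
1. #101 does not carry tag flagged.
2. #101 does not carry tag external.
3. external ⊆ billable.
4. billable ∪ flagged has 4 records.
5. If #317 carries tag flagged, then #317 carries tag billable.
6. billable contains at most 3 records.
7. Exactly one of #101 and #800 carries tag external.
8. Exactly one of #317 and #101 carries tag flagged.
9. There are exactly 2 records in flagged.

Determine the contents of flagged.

flagged = {#140, #317}

From (1): #101 ∉ flagged.
From (2): #101 ∉ external.
(7) (exactly one): #800 ∈ external.
(8) (exactly one): #317 ∈ flagged.
(3) with #800 ∈ external: #800 ∈ billable.
(5): #317 ∈ billable.
Suppose #140 ∉ flagged: no assignment then satisfies all the clues, so #140 ∈ flagged.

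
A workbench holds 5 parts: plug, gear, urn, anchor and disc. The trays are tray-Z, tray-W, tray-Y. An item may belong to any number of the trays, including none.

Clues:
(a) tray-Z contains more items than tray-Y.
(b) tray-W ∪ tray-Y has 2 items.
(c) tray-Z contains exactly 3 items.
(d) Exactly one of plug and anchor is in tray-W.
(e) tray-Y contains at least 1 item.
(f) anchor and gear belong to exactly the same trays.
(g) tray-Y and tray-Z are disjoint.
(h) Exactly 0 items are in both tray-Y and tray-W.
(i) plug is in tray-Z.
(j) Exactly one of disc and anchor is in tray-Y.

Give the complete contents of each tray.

tray-Z = {anchor, gear, plug}; tray-W = {plug}; tray-Y = {disc}

From (i): plug ∈ tray-Z.
(g) (disjoint): plug ∉ tray-Y.
Suppose plug ∉ tray-W: no assignment then satisfies all the clues, so plug ∈ tray-W.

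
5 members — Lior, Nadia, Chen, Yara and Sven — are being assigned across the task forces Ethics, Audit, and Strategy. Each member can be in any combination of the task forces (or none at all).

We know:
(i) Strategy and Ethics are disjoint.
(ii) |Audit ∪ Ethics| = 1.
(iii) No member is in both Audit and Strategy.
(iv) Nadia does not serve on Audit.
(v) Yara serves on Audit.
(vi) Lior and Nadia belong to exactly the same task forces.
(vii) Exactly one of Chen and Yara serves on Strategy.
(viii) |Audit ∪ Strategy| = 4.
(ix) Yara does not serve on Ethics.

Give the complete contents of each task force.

Ethics = {}; Audit = {Yara}; Strategy = {Chen, Lior, Nadia}

From (iv): Nadia ∉ Audit.
From (v): Yara ∈ Audit.
From (ix): Yara ∉ Ethics.
(iii) (disjoint): Yara ∉ Strategy.
(vi): Lior matches Nadia: Lior ∉ Audit.
(vii) (exactly one): Chen ∈ Strategy.
(i) (disjoint): Chen ∉ Ethics.
(iii) (disjoint): Chen ∉ Audit.
Suppose Lior ∈ Ethics: no assignment then satisfies all the clues, so Lior ∉ Ethics.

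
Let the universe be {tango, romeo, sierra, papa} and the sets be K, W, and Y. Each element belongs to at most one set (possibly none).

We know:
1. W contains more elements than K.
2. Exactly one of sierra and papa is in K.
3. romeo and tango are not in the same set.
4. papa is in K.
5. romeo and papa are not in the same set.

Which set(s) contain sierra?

sierra: W

From (4): papa ∈ K.
(2) (exactly one): sierra ∉ K.
(5): romeo ∉ K.
Suppose sierra ∉ W: no assignment then satisfies all the clues, so sierra ∈ W.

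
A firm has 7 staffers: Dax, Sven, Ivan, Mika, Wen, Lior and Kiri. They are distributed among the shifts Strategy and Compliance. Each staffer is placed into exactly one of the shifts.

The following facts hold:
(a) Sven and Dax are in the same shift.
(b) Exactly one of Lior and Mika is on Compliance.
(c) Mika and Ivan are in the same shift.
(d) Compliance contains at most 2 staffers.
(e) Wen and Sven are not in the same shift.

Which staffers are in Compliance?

Compliance = {Lior, Wen}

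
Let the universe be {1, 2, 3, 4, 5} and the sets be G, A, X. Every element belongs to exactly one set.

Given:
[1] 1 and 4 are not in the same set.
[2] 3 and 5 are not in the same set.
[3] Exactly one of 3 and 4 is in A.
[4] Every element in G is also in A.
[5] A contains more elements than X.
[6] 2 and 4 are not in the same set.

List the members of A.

A = {1, 2, 3}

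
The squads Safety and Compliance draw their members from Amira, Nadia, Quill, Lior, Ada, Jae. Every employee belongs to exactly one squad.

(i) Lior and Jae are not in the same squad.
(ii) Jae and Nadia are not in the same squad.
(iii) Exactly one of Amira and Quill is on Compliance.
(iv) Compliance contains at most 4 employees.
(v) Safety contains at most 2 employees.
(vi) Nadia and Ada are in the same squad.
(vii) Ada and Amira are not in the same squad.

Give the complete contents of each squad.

Safety = {Amira, Jae}; Compliance = {Ada, Lior, Nadia, Quill}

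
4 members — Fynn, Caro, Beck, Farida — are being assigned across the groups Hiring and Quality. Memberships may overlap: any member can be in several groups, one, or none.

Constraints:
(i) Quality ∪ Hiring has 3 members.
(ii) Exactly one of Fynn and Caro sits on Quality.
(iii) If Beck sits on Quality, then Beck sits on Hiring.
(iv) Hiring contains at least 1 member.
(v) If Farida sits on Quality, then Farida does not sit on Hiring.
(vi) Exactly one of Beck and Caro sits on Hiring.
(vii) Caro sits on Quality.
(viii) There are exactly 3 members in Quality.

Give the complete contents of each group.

From (vii): Caro ∈ Quality.
(ii) (exactly one): Fynn ∉ Quality.
(viii): only 3 candidates remain for Quality, so all are in.
(iii): Beck ∈ Hiring.
(v): Farida ∉ Hiring.
(vi) (exactly one): Caro ∉ Hiring.
Suppose Fynn ∈ Hiring: no assignment then satisfies all the clues, so Fynn ∉ Hiring.

Hiring = {Beck}; Quality = {Beck, Caro, Farida}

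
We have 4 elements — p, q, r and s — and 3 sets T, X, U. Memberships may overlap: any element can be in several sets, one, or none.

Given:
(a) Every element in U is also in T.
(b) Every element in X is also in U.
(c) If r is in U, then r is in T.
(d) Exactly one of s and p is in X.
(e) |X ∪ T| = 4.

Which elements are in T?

T = {p, q, r, s}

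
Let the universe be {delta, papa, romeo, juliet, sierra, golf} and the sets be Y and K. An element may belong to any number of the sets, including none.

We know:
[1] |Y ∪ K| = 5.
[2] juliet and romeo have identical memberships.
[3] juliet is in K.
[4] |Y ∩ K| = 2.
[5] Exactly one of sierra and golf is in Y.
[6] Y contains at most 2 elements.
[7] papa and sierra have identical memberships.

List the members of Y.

Y = {papa, sierra}

From (3): juliet ∈ K.
(2): romeo matches juliet: romeo ∈ K.
Suppose delta ∈ Y: no assignment then satisfies all the clues, so delta ∉ Y.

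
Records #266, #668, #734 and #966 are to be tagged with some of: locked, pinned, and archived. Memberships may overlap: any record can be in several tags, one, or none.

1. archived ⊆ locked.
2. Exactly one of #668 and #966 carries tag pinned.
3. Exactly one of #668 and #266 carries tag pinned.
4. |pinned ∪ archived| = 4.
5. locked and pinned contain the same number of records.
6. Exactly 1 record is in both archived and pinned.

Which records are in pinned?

pinned = {#266, #734, #966}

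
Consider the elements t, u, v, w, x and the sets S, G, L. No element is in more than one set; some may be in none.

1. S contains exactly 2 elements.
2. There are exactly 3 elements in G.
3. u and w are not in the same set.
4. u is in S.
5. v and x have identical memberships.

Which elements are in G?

G = {v, w, x}

From (4): u ∈ S.
(3): w ∉ S.
Suppose t ∈ G: no assignment then satisfies all the clues, so t ∉ G.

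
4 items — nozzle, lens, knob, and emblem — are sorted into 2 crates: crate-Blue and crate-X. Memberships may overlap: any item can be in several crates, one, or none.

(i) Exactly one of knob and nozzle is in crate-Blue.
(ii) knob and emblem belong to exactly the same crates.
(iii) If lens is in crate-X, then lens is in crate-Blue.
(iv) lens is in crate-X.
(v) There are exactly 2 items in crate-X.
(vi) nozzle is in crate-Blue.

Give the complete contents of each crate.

crate-Blue = {lens, nozzle}; crate-X = {lens, nozzle}

From (iv): lens ∈ crate-X.
From (vi): nozzle ∈ crate-Blue.
(i) (exactly one): knob ∉ crate-Blue.
(ii): emblem matches knob: emblem ∉ crate-Blue.
(iii): lens ∈ crate-Blue.
Suppose nozzle ∉ crate-X: no assignment then satisfies all the clues, so nozzle ∈ crate-X.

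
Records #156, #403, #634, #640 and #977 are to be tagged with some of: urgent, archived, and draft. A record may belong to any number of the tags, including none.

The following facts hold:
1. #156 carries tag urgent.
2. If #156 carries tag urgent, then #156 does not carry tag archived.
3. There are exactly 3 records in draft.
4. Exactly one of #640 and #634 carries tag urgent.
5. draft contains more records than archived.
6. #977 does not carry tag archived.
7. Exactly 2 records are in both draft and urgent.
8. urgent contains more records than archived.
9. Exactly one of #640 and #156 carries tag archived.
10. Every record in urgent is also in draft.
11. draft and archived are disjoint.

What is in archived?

archived = {#640}

From (1): #156 ∈ urgent.
From (6): #977 ∉ archived.
(2): #156 ∉ archived.
(9) (exactly one): #640 ∈ archived.
(10) with #156 ∈ urgent: #156 ∈ draft.
(11) (disjoint): #640 ∉ draft.
(10) contrapositive: #640 ∉ urgent.
(4) (exactly one): #634 ∈ urgent.
(10) with #634 ∈ urgent: #634 ∈ draft.
(11) (disjoint): #634 ∉ archived.
Suppose #403 ∈ archived: no assignment then satisfies all the clues, so #403 ∉ archived.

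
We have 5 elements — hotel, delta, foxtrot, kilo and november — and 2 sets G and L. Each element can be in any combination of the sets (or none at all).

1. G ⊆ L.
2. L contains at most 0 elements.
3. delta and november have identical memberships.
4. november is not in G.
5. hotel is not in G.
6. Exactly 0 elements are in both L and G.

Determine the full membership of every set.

G = {}; L = {}

From (4): november ∉ G.
From (5): hotel ∉ G.
(2): L already has 0, so the rest are out.
(3): delta matches november: delta ∉ G.
(1) contrapositive: foxtrot ∉ G.
(1) contrapositive: kilo ∉ G.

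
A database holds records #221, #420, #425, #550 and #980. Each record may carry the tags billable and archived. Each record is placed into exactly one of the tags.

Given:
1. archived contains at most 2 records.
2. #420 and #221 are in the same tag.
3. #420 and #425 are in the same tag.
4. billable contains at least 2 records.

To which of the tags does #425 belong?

#425: billable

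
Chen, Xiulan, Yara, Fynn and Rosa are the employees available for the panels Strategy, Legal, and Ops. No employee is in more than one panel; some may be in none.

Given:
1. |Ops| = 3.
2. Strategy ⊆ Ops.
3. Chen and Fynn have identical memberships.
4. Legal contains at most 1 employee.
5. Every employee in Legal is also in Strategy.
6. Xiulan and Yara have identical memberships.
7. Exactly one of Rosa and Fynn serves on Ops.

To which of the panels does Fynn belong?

Fynn: none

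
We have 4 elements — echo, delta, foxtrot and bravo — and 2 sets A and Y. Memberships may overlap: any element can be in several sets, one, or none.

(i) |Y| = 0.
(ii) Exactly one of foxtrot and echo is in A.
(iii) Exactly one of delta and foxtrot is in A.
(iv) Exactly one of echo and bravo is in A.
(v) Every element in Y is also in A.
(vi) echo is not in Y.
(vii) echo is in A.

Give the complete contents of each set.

A = {delta, echo}; Y = {}

From (vi): echo ∉ Y.
From (vii): echo ∈ A.
(i): Y already has 0, so the rest are out.
(ii) (exactly one): foxtrot ∉ A.
(iii) (exactly one): delta ∈ A.
(iv) (exactly one): bravo ∉ A.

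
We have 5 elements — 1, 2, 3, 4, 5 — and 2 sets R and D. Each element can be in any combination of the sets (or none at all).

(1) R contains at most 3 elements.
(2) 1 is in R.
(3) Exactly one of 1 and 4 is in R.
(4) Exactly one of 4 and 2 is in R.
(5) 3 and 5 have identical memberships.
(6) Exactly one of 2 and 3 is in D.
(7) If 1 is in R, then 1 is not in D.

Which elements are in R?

R = {1, 2}

From (2): 1 ∈ R.
(3) (exactly one): 4 ∉ R.
(4) (exactly one): 2 ∈ R.
(7): 1 ∉ D.
Suppose 3 ∈ R: no assignment then satisfies all the clues, so 3 ∉ R.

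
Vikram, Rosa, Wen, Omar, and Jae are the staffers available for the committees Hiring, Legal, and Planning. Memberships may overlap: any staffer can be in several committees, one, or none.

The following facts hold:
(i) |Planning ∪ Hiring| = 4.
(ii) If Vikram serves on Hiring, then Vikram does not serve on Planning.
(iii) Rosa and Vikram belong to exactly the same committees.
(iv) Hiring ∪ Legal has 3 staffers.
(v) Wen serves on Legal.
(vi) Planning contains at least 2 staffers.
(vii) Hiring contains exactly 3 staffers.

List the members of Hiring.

From (v): Wen ∈ Legal.
Suppose Vikram ∉ Hiring: no assignment then satisfies all the clues, so Vikram ∈ Hiring.

Hiring = {Rosa, Vikram, Wen}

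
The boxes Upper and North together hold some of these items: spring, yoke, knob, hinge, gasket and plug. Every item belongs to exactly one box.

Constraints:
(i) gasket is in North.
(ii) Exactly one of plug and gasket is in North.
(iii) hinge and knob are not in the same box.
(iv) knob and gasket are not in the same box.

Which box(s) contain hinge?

From (i): gasket ∈ North.
(ii) (exactly one): plug ∉ North.
(iv): knob ∉ North.
Only one box left: knob ∈ Upper.
Only one box left: plug ∈ Upper.
(iii): hinge ∉ Upper.
Only one box left: hinge ∈ North.

hinge: North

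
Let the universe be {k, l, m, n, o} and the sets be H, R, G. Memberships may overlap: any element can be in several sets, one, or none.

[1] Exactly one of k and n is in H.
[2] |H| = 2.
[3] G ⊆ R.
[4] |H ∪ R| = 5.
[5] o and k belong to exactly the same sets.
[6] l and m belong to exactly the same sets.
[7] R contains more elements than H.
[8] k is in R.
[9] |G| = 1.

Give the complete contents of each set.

H = {k, o}; R = {k, l, m, n, o}; G = {n}

From (8): k ∈ R.
(5): o matches k: o ∈ R.
Suppose k ∉ H: no assignment then satisfies all the clues, so k ∈ H.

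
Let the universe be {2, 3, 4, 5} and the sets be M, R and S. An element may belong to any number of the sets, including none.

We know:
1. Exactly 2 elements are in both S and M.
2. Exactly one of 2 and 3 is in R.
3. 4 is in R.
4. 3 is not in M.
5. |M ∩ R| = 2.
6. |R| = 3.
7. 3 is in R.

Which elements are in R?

R = {3, 4, 5}

From (3): 4 ∈ R.
From (4): 3 ∉ M.
From (7): 3 ∈ R.
(2) (exactly one): 2 ∉ R.
(6): only 3 candidates remain for R, so all are in.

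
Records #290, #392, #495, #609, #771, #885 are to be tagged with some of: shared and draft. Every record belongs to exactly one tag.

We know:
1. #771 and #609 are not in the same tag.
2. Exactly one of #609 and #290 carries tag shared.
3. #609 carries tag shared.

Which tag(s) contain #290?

#290: draft

From (3): #609 ∈ shared.
(1): #771 ∉ shared.
(2) (exactly one): #290 ∉ shared.
Only one tag left: #290 ∈ draft.
Only one tag left: #771 ∈ draft.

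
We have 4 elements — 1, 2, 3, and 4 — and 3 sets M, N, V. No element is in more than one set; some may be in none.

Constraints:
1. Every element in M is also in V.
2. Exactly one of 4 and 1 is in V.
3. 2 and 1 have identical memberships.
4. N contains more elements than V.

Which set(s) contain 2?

2: N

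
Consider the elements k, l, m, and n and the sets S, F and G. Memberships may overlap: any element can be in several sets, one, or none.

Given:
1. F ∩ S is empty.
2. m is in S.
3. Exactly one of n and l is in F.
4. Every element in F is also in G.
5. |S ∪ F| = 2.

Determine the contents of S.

S = {m}

From (2): m ∈ S.
(1) (disjoint): m ∉ F.
Suppose k ∈ S: no assignment then satisfies all the clues, so k ∉ S.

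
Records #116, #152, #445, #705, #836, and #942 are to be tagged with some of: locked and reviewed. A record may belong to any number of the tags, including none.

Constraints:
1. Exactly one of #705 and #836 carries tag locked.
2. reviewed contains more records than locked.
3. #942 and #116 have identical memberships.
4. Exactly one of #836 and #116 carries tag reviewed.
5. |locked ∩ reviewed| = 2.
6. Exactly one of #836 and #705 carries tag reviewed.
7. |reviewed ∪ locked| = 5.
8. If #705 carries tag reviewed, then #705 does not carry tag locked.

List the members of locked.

locked = {#116, #836, #942}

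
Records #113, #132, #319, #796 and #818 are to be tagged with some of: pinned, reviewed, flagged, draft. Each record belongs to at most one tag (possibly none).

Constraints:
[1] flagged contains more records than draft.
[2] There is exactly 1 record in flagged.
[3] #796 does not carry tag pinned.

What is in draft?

draft = {}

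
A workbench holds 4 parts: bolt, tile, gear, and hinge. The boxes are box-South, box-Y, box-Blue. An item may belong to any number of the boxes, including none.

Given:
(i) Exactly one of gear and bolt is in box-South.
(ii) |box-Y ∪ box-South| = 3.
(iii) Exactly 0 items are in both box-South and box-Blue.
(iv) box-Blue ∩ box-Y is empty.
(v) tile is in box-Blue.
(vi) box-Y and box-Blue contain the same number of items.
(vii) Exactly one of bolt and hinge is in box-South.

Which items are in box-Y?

box-Y = {bolt}

From (v): tile ∈ box-Blue.
(iv) (disjoint): tile ∉ box-Y.
Suppose bolt ∉ box-Y: no assignment then satisfies all the clues, so bolt ∈ box-Y.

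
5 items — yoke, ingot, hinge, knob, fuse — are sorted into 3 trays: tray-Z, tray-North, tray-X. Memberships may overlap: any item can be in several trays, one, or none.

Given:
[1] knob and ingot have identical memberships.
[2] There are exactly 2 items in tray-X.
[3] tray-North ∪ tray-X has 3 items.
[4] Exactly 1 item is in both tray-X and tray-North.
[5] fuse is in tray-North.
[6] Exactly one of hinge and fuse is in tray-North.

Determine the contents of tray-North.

tray-North = {fuse, yoke}

From (5): fuse ∈ tray-North.
(6) (exactly one): hinge ∉ tray-North.
Suppose yoke ∉ tray-North: no assignment then satisfies all the clues, so yoke ∈ tray-North.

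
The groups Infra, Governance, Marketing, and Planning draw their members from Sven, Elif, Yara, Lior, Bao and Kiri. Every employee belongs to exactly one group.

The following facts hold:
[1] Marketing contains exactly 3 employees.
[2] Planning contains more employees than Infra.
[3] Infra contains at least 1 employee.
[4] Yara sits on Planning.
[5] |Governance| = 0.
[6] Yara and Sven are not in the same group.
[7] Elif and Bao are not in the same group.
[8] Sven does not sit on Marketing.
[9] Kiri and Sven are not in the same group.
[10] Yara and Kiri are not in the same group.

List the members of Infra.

From (4): Yara ∈ Planning.
From (8): Sven ∉ Marketing.
(5): Governance already has 0, so the rest are out.
(6): Sven ∉ Planning.
(10): Kiri ∉ Planning.
Only one group left: Sven ∈ Infra.
(9): Kiri ∉ Infra.
Only one group left: Kiri ∈ Marketing.
Suppose Elif ∈ Infra: no assignment then satisfies all the clues, so Elif ∉ Infra.

Infra = {Sven}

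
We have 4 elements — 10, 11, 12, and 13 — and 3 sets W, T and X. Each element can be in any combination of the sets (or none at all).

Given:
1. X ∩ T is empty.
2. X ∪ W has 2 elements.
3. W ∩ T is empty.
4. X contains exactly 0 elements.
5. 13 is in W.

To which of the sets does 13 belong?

From (5): 13 ∈ W.
(3) (disjoint): 13 ∉ T.
(4): X already has 0, so the rest are out.

13: W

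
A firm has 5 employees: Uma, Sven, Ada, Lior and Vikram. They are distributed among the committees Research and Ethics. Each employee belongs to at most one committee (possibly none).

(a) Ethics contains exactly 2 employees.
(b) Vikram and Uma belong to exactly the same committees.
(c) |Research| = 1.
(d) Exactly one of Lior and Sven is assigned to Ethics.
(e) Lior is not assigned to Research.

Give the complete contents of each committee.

Research = {Sven}; Ethics = {Ada, Lior}

From (e): Lior ∉ Research.
Suppose Uma ∈ Research: no assignment then satisfies all the clues, so Uma ∉ Research.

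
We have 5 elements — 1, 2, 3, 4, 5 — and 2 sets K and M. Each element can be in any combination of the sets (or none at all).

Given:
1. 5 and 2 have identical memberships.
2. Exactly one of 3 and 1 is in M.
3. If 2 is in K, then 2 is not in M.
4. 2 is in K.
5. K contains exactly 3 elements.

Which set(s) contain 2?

2: K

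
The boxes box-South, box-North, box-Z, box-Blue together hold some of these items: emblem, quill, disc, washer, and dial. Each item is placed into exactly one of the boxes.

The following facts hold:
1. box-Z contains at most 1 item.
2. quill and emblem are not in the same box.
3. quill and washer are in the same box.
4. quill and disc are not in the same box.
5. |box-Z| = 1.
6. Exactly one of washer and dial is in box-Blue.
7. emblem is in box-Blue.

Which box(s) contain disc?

disc: box-Z

From (7): emblem ∈ box-Blue.
(2): quill ∉ box-Blue.
(3): washer matches quill: washer ∉ box-Blue.
(6) (exactly one): dial ∈ box-Blue.
Suppose disc ∈ box-South: no assignment then satisfies all the clues, so disc ∉ box-South.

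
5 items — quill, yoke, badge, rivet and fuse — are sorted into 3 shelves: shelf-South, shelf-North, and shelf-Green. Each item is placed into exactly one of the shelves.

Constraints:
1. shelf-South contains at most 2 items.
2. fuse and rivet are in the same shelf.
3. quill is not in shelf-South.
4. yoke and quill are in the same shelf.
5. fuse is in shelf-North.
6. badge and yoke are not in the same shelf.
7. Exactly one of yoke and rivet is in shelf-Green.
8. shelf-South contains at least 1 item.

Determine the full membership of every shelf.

From (3): quill ∉ shelf-South.
From (5): fuse ∈ shelf-North.
(2): rivet matches fuse: rivet ∉ shelf-South.
(2): rivet matches fuse: rivet ∈ shelf-North.
(4): yoke matches quill: yoke ∉ shelf-South.
(7) (exactly one): yoke ∈ shelf-Green.
(8): only 1 candidates remain for shelf-South, so all are in.
(4): quill matches yoke: quill ∉ shelf-North.
(4): quill matches yoke: quill ∈ shelf-Green.

shelf-South = {badge}; shelf-North = {fuse, rivet}; shelf-Green = {quill, yoke}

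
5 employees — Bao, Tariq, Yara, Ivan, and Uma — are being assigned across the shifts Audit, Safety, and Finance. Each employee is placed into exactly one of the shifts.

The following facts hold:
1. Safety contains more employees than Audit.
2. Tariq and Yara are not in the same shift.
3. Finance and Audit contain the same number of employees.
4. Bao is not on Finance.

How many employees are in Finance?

1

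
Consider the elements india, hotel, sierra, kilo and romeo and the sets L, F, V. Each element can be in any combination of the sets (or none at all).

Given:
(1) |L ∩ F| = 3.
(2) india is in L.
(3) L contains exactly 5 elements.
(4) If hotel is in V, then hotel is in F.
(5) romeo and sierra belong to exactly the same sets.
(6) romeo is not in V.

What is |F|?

From (2): india ∈ L.
From (6): romeo ∉ V.
(3): only 5 candidates remain for L, so all are in.
(5): sierra matches romeo: sierra ∉ V.

3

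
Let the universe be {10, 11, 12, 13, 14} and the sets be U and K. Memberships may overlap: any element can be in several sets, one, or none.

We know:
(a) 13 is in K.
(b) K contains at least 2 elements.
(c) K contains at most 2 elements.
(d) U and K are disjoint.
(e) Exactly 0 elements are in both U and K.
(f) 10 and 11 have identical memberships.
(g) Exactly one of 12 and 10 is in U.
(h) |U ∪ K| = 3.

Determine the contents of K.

K = {13, 14}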